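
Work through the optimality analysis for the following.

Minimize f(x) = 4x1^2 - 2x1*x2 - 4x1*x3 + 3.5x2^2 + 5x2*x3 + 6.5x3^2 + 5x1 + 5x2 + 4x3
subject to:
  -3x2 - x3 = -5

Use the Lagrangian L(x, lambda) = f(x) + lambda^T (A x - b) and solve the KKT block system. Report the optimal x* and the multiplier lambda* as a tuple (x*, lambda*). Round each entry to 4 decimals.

Form the Lagrangian:
  L(x, lambda) = (1/2) x^T Q x + c^T x + lambda^T (A x - b)
Stationarity (grad_x L = 0): Q x + c + A^T lambda = 0.
Primal feasibility: A x = b.

This gives the KKT block system:
  [ Q   A^T ] [ x     ]   [-c ]
  [ A    0  ] [ lambda ] = [ b ]

Solving the linear system:
  x*      = (-0.5521, 1.9417, -0.8252)
  lambda* = (5.1902)
  f(x*)   = 14.7991

x* = (-0.5521, 1.9417, -0.8252), lambda* = (5.1902)


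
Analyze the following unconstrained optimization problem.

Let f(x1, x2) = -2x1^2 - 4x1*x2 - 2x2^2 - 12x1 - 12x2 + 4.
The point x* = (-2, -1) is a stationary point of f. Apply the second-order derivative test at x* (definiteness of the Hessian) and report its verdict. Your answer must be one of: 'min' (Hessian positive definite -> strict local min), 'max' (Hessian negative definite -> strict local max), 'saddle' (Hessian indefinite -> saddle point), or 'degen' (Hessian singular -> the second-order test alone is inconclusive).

Compute the Hessian H = grad^2 f:
  H = [[-4, -4], [-4, -4]]
Verify stationarity: grad f(x*) = H x* + g = (0, 0).
Eigenvalues of H: -8, 0.
H has a zero eigenvalue (singular; negative semidefinite but not definite), so H is neither positive definite, negative definite, nor indefinite. The second-order test alone is inconclusive -> degen.
(Indeed, f is constant along the null direction of H through x*, so x* is not a strict local extremum.)

degen


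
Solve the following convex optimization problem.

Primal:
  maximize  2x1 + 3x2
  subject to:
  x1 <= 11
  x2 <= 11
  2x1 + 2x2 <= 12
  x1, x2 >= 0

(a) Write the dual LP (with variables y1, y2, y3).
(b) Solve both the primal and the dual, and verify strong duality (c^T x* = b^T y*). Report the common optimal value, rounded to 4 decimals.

The standard primal-dual pair for 'max c^T x s.t. A x <= b, x >= 0' is:
  Dual:  min b^T y  s.t.  A^T y >= c,  y >= 0.

So the dual LP is:
  minimize  11y1 + 11y2 + 12y3
  subject to:
    y1 + 2y3 >= 2
    y2 + 2y3 >= 3
    y1, y2, y3 >= 0

Solving the primal: x* = (0, 6).
  primal value c^T x* = 18.
Solving the dual: y* = (0, 0, 1.5).
  dual value b^T y* = 18.
Strong duality: c^T x* = b^T y*. Confirmed.

18


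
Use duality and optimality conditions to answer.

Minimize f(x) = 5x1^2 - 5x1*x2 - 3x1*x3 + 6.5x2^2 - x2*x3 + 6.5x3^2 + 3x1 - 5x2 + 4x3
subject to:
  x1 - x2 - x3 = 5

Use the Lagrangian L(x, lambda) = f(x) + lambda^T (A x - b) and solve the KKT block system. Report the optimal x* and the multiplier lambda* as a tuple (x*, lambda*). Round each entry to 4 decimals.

Form the Lagrangian:
  L(x, lambda) = (1/2) x^T Q x + c^T x + lambda^T (A x - b)
Stationarity (grad_x L = 0): Q x + c + A^T lambda = 0.
Primal feasibility: A x = b.

This gives the KKT block system:
  [ Q   A^T ] [ x     ]   [-c ]
  [ A    0  ] [ lambda ] = [ b ]

Solving the linear system:
  x*      = (1.0364, -1.5864, -2.3773)
  lambda* = (-28.4273)
  f(x*)   = 71.8341

x* = (1.0364, -1.5864, -2.3773), lambda* = (-28.4273)


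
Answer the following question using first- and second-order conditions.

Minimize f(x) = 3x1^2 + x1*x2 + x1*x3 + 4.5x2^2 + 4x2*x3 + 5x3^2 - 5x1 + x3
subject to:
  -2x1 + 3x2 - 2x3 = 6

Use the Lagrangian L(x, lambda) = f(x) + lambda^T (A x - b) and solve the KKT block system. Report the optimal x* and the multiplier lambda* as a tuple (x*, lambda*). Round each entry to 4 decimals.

Form the Lagrangian:
  L(x, lambda) = (1/2) x^T Q x + c^T x + lambda^T (A x - b)
Stationarity (grad_x L = 0): Q x + c + A^T lambda = 0.
Primal feasibility: A x = b.

This gives the KKT block system:
  [ Q   A^T ] [ x     ]   [-c ]
  [ A    0  ] [ lambda ] = [ b ]

Solving the linear system:
  x*      = (0.0067, 1.2784, -1.0891)
  lambda* = (-2.3853)
  f(x*)   = 6.5947

x* = (0.0067, 1.2784, -1.0891), lambda* = (-2.3853)


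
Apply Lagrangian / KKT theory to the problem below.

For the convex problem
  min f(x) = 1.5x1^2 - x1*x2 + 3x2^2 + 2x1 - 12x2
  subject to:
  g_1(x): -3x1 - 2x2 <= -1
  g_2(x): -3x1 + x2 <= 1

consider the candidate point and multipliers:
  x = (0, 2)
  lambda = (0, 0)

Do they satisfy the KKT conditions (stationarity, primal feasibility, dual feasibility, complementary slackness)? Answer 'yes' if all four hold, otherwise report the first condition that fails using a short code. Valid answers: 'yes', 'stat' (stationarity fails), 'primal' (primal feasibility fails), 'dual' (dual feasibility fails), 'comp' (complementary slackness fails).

Gradient of f: grad f(x) = Q x + c = (0, 0)
Constraint values g_i(x) = a_i^T x - b_i:
  g_1((0, 2)) = -3
  g_2((0, 2)) = 1
Stationarity residual: grad f(x) + sum_i lambda_i a_i = (0, 0)
  -> stationarity OK
Primal feasibility (all g_i <= 0): FAILS
Dual feasibility (all lambda_i >= 0): OK
Complementary slackness (lambda_i * g_i(x) = 0 for all i): OK

Verdict: the first failing condition is primal_feasibility -> primal.

primal


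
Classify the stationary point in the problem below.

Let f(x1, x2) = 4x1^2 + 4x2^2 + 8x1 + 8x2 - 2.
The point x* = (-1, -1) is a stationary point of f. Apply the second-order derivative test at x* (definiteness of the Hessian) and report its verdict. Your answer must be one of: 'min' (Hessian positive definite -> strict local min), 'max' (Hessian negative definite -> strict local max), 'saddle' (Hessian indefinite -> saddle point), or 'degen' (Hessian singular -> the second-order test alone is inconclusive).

Compute the Hessian H = grad^2 f:
  H = [[8, 0], [0, 8]]
Verify stationarity: grad f(x*) = H x* + g = (0, 0).
Eigenvalues of H: 8, 8.
Both eigenvalues > 0, so H is positive definite -> x* is a strict local min.

min


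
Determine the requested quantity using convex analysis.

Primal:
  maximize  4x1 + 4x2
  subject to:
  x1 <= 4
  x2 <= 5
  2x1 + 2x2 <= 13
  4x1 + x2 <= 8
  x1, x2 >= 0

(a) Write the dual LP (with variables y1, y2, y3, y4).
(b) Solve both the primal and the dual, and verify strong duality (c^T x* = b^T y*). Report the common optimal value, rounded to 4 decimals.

The standard primal-dual pair for 'max c^T x s.t. A x <= b, x >= 0' is:
  Dual:  min b^T y  s.t.  A^T y >= c,  y >= 0.

So the dual LP is:
  minimize  4y1 + 5y2 + 13y3 + 8y4
  subject to:
    y1 + 2y3 + 4y4 >= 4
    y2 + 2y3 + y4 >= 4
    y1, y2, y3, y4 >= 0

Solving the primal: x* = (0.75, 5).
  primal value c^T x* = 23.
Solving the dual: y* = (0, 3, 0, 1).
  dual value b^T y* = 23.
Strong duality: c^T x* = b^T y*. Confirmed.

23


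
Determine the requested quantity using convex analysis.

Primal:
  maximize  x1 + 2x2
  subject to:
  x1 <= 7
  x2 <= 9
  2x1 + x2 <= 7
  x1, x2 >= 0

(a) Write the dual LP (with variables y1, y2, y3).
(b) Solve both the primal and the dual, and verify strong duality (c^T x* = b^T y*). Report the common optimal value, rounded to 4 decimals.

The standard primal-dual pair for 'max c^T x s.t. A x <= b, x >= 0' is:
  Dual:  min b^T y  s.t.  A^T y >= c,  y >= 0.

So the dual LP is:
  minimize  7y1 + 9y2 + 7y3
  subject to:
    y1 + 2y3 >= 1
    y2 + y3 >= 2
    y1, y2, y3 >= 0

Solving the primal: x* = (0, 7).
  primal value c^T x* = 14.
Solving the dual: y* = (0, 0, 2).
  dual value b^T y* = 14.
Strong duality: c^T x* = b^T y*. Confirmed.

14


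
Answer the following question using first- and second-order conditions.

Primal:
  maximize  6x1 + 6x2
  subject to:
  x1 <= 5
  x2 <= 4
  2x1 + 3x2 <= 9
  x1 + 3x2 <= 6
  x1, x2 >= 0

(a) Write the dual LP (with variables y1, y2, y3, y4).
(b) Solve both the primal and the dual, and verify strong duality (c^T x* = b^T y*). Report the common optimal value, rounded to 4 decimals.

The standard primal-dual pair for 'max c^T x s.t. A x <= b, x >= 0' is:
  Dual:  min b^T y  s.t.  A^T y >= c,  y >= 0.

So the dual LP is:
  minimize  5y1 + 4y2 + 9y3 + 6y4
  subject to:
    y1 + 2y3 + y4 >= 6
    y2 + 3y3 + 3y4 >= 6
    y1, y2, y3, y4 >= 0

Solving the primal: x* = (4.5, 0).
  primal value c^T x* = 27.
Solving the dual: y* = (0, 0, 3, 0).
  dual value b^T y* = 27.
Strong duality: c^T x* = b^T y*. Confirmed.

27


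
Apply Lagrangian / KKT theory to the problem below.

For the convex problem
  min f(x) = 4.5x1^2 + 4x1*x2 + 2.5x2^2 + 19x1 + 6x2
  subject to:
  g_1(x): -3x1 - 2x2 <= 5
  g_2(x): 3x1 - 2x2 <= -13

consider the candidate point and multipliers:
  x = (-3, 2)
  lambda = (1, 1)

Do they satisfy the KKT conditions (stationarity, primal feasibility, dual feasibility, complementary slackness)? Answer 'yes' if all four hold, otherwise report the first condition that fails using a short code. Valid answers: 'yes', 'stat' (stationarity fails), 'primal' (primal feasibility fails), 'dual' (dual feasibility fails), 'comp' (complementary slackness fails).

Gradient of f: grad f(x) = Q x + c = (0, 4)
Constraint values g_i(x) = a_i^T x - b_i:
  g_1((-3, 2)) = 0
  g_2((-3, 2)) = 0
Stationarity residual: grad f(x) + sum_i lambda_i a_i = (0, 0)
  -> stationarity OK
Primal feasibility (all g_i <= 0): OK
Dual feasibility (all lambda_i >= 0): OK
Complementary slackness (lambda_i * g_i(x) = 0 for all i): OK

Verdict: yes, KKT holds.

yes


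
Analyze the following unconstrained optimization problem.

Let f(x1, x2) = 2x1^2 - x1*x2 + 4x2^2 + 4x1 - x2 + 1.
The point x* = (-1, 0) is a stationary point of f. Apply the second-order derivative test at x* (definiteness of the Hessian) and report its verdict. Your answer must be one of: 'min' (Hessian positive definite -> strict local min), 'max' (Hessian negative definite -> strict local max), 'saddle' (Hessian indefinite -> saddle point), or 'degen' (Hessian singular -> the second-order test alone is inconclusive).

Compute the Hessian H = grad^2 f:
  H = [[4, -1], [-1, 8]]
Verify stationarity: grad f(x*) = H x* + g = (0, 0).
Eigenvalues of H: 3.7639, 8.2361.
Both eigenvalues > 0, so H is positive definite -> x* is a strict local min.

min


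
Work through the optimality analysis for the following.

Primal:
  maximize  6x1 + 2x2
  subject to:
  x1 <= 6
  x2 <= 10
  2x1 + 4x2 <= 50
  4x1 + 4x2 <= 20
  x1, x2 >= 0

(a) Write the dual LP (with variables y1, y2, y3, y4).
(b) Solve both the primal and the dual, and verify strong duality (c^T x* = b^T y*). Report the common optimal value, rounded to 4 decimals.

The standard primal-dual pair for 'max c^T x s.t. A x <= b, x >= 0' is:
  Dual:  min b^T y  s.t.  A^T y >= c,  y >= 0.

So the dual LP is:
  minimize  6y1 + 10y2 + 50y3 + 20y4
  subject to:
    y1 + 2y3 + 4y4 >= 6
    y2 + 4y3 + 4y4 >= 2
    y1, y2, y3, y4 >= 0

Solving the primal: x* = (5, 0).
  primal value c^T x* = 30.
Solving the dual: y* = (0, 0, 0, 1.5).
  dual value b^T y* = 30.
Strong duality: c^T x* = b^T y*. Confirmed.

30


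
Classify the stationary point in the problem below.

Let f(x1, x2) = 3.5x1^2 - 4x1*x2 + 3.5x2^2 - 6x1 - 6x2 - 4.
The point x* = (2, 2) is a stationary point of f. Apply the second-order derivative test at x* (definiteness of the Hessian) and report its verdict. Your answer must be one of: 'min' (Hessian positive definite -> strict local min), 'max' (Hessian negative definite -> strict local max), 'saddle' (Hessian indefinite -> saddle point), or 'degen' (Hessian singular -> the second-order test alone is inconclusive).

Compute the Hessian H = grad^2 f:
  H = [[7, -4], [-4, 7]]
Verify stationarity: grad f(x*) = H x* + g = (0, 0).
Eigenvalues of H: 3, 11.
Both eigenvalues > 0, so H is positive definite -> x* is a strict local min.

min


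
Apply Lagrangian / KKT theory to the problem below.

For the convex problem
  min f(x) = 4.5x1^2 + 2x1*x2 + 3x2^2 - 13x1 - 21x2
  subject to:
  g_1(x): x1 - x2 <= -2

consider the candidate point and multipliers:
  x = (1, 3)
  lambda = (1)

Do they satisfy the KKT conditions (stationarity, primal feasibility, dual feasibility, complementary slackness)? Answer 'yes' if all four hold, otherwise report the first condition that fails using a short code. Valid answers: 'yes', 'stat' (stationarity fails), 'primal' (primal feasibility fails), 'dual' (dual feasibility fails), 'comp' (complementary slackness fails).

Gradient of f: grad f(x) = Q x + c = (2, -1)
Constraint values g_i(x) = a_i^T x - b_i:
  g_1((1, 3)) = 0
Stationarity residual: grad f(x) + sum_i lambda_i a_i = (3, -2)
  -> stationarity FAILS
Primal feasibility (all g_i <= 0): OK
Dual feasibility (all lambda_i >= 0): OK
Complementary slackness (lambda_i * g_i(x) = 0 for all i): OK

Verdict: the first failing condition is stationarity -> stat.

stat


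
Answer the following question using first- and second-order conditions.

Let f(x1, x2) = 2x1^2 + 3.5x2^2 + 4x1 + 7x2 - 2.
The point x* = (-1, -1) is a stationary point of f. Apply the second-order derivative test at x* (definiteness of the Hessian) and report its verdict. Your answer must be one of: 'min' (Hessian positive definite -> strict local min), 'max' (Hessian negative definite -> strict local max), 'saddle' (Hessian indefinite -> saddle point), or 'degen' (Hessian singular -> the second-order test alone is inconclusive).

Compute the Hessian H = grad^2 f:
  H = [[4, 0], [0, 7]]
Verify stationarity: grad f(x*) = H x* + g = (0, 0).
Eigenvalues of H: 4, 7.
Both eigenvalues > 0, so H is positive definite -> x* is a strict local min.

min


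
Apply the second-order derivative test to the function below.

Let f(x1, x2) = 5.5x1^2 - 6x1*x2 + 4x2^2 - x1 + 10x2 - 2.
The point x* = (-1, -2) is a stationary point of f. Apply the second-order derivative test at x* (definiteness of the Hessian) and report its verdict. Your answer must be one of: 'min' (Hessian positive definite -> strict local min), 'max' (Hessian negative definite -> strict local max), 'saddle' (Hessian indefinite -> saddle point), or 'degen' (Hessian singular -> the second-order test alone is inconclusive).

Compute the Hessian H = grad^2 f:
  H = [[11, -6], [-6, 8]]
Verify stationarity: grad f(x*) = H x* + g = (0, 0).
Eigenvalues of H: 3.3153, 15.6847.
Both eigenvalues > 0, so H is positive definite -> x* is a strict local min.

min


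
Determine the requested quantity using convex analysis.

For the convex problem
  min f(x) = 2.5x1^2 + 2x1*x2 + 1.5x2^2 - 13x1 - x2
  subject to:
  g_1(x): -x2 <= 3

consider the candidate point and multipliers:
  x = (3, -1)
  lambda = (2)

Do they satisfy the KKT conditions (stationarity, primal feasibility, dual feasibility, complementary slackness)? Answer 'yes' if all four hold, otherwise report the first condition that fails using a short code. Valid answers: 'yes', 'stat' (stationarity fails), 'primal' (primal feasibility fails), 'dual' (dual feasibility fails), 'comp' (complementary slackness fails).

Gradient of f: grad f(x) = Q x + c = (0, 2)
Constraint values g_i(x) = a_i^T x - b_i:
  g_1((3, -1)) = -2
Stationarity residual: grad f(x) + sum_i lambda_i a_i = (0, 0)
  -> stationarity OK
Primal feasibility (all g_i <= 0): OK
Dual feasibility (all lambda_i >= 0): OK
Complementary slackness (lambda_i * g_i(x) = 0 for all i): FAILS

Verdict: the first failing condition is complementary_slackness -> comp.

comp


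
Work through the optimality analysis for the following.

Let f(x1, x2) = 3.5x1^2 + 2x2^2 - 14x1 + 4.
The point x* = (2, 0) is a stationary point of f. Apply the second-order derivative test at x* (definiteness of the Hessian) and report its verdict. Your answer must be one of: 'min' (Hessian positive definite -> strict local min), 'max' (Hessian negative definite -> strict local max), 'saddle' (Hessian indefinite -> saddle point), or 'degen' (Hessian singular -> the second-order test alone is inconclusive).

Compute the Hessian H = grad^2 f:
  H = [[7, 0], [0, 4]]
Verify stationarity: grad f(x*) = H x* + g = (0, 0).
Eigenvalues of H: 4, 7.
Both eigenvalues > 0, so H is positive definite -> x* is a strict local min.

min


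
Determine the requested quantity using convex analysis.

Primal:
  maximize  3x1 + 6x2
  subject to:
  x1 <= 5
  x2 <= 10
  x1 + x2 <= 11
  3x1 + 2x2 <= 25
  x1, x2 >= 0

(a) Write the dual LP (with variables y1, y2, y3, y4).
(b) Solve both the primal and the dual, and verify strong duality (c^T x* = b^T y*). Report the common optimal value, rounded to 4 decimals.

The standard primal-dual pair for 'max c^T x s.t. A x <= b, x >= 0' is:
  Dual:  min b^T y  s.t.  A^T y >= c,  y >= 0.

So the dual LP is:
  minimize  5y1 + 10y2 + 11y3 + 25y4
  subject to:
    y1 + y3 + 3y4 >= 3
    y2 + y3 + 2y4 >= 6
    y1, y2, y3, y4 >= 0

Solving the primal: x* = (1, 10).
  primal value c^T x* = 63.
Solving the dual: y* = (0, 3, 3, 0).
  dual value b^T y* = 63.
Strong duality: c^T x* = b^T y*. Confirmed.

63


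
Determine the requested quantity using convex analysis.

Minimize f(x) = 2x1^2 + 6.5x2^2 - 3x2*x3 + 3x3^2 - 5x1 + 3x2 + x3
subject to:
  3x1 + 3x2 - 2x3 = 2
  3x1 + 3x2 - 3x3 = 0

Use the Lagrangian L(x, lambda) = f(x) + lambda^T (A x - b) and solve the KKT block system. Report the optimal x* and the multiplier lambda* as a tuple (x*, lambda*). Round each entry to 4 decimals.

Form the Lagrangian:
  L(x, lambda) = (1/2) x^T Q x + c^T x + lambda^T (A x - b)
Stationarity (grad_x L = 0): Q x + c + A^T lambda = 0.
Primal feasibility: A x = b.

This gives the KKT block system:
  [ Q   A^T ] [ x     ]   [-c ]
  [ A    0  ] [ lambda ] = [ b ]

Solving the linear system:
  x*      = (1.6471, 0.3529, 2)
  lambda* = (-13.5294, 13)
  f(x*)   = 10.9412

x* = (1.6471, 0.3529, 2), lambda* = (-13.5294, 13)


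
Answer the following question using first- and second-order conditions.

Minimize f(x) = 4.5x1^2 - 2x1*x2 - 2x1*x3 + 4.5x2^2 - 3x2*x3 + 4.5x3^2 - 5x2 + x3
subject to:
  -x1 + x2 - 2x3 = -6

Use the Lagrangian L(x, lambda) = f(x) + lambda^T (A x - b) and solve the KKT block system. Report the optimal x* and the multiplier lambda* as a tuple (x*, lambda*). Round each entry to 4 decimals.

Form the Lagrangian:
  L(x, lambda) = (1/2) x^T Q x + c^T x + lambda^T (A x - b)
Stationarity (grad_x L = 0): Q x + c + A^T lambda = 0.
Primal feasibility: A x = b.

This gives the KKT block system:
  [ Q   A^T ] [ x     ]   [-c ]
  [ A    0  ] [ lambda ] = [ b ]

Solving the linear system:
  x*      = (1.7323, 0.7874, 2.5276)
  lambda* = (8.9606)
  f(x*)   = 26.1772

x* = (1.7323, 0.7874, 2.5276), lambda* = (8.9606)


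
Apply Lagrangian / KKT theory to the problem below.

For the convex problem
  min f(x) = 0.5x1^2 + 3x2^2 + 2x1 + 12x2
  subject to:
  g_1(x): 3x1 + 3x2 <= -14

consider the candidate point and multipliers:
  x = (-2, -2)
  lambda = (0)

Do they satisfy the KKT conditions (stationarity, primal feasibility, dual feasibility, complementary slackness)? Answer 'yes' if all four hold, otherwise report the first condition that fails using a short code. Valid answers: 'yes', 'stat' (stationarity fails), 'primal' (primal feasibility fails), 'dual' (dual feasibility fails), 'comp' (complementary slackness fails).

Gradient of f: grad f(x) = Q x + c = (0, 0)
Constraint values g_i(x) = a_i^T x - b_i:
  g_1((-2, -2)) = 2
Stationarity residual: grad f(x) + sum_i lambda_i a_i = (0, 0)
  -> stationarity OK
Primal feasibility (all g_i <= 0): FAILS
Dual feasibility (all lambda_i >= 0): OK
Complementary slackness (lambda_i * g_i(x) = 0 for all i): OK

Verdict: the first failing condition is primal_feasibility -> primal.

primal


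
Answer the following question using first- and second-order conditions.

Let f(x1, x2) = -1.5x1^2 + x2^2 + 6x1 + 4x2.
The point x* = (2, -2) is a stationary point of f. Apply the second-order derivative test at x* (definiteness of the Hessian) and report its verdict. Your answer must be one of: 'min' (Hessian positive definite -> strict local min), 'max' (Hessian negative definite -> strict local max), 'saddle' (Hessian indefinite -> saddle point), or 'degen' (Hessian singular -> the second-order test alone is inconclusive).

Compute the Hessian H = grad^2 f:
  H = [[-3, 0], [0, 2]]
Verify stationarity: grad f(x*) = H x* + g = (0, 0).
Eigenvalues of H: -3, 2.
Eigenvalues have mixed signs, so H is indefinite -> x* is a saddle point.

saddle


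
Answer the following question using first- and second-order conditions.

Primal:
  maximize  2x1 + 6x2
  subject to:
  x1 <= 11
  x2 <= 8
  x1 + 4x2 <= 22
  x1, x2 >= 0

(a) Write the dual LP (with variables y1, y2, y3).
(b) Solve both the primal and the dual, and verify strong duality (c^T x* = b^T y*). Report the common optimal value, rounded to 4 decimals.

The standard primal-dual pair for 'max c^T x s.t. A x <= b, x >= 0' is:
  Dual:  min b^T y  s.t.  A^T y >= c,  y >= 0.

So the dual LP is:
  minimize  11y1 + 8y2 + 22y3
  subject to:
    y1 + y3 >= 2
    y2 + 4y3 >= 6
    y1, y2, y3 >= 0

Solving the primal: x* = (11, 2.75).
  primal value c^T x* = 38.5.
Solving the dual: y* = (0.5, 0, 1.5).
  dual value b^T y* = 38.5.
Strong duality: c^T x* = b^T y*. Confirmed.

38.5


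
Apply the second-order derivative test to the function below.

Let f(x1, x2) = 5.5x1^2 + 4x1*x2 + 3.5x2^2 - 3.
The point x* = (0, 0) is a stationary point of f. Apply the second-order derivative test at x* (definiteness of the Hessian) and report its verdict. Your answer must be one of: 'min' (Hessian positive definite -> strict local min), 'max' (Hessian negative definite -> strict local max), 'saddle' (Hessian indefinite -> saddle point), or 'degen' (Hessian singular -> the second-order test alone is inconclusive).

Compute the Hessian H = grad^2 f:
  H = [[11, 4], [4, 7]]
Verify stationarity: grad f(x*) = H x* + g = (0, 0).
Eigenvalues of H: 4.5279, 13.4721.
Both eigenvalues > 0, so H is positive definite -> x* is a strict local min.

min


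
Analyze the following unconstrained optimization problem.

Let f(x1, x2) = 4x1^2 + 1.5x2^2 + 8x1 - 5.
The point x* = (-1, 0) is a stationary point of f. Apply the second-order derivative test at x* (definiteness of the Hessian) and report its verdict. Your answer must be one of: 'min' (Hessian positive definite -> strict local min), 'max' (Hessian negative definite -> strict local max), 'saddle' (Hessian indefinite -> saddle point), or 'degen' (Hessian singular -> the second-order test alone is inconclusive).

Compute the Hessian H = grad^2 f:
  H = [[8, 0], [0, 3]]
Verify stationarity: grad f(x*) = H x* + g = (0, 0).
Eigenvalues of H: 3, 8.
Both eigenvalues > 0, so H is positive definite -> x* is a strict local min.

min


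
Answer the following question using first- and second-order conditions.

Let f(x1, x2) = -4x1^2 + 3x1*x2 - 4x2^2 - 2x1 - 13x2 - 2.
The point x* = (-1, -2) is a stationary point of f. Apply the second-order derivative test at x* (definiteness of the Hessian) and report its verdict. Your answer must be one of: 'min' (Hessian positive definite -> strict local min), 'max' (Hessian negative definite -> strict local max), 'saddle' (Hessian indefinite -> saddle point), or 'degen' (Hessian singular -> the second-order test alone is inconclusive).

Compute the Hessian H = grad^2 f:
  H = [[-8, 3], [3, -8]]
Verify stationarity: grad f(x*) = H x* + g = (0, 0).
Eigenvalues of H: -11, -5.
Both eigenvalues < 0, so H is negative definite -> x* is a strict local max.

max


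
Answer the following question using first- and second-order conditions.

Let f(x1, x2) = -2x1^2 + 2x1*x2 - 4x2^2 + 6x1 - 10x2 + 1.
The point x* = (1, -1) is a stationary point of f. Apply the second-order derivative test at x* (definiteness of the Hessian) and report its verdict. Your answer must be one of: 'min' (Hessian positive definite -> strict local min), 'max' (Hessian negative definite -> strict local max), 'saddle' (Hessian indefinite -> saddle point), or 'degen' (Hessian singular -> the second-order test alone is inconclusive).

Compute the Hessian H = grad^2 f:
  H = [[-4, 2], [2, -8]]
Verify stationarity: grad f(x*) = H x* + g = (0, 0).
Eigenvalues of H: -8.8284, -3.1716.
Both eigenvalues < 0, so H is negative definite -> x* is a strict local max.

max


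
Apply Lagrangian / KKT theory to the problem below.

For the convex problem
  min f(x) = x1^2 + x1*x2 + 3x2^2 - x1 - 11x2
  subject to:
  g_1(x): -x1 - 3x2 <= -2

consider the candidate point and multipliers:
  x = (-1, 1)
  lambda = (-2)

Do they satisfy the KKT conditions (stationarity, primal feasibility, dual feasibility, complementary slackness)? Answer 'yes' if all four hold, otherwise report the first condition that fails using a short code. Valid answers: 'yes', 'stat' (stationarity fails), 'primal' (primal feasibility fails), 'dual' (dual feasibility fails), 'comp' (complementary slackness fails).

Gradient of f: grad f(x) = Q x + c = (-2, -6)
Constraint values g_i(x) = a_i^T x - b_i:
  g_1((-1, 1)) = 0
Stationarity residual: grad f(x) + sum_i lambda_i a_i = (0, 0)
  -> stationarity OK
Primal feasibility (all g_i <= 0): OK
Dual feasibility (all lambda_i >= 0): FAILS
Complementary slackness (lambda_i * g_i(x) = 0 for all i): OK

Verdict: the first failing condition is dual_feasibility -> dual.

dual


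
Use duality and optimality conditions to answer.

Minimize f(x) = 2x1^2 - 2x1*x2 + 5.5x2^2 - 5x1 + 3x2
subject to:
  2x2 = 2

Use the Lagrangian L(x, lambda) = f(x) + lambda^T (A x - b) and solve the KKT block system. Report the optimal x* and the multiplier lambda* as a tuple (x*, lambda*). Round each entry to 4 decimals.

Form the Lagrangian:
  L(x, lambda) = (1/2) x^T Q x + c^T x + lambda^T (A x - b)
Stationarity (grad_x L = 0): Q x + c + A^T lambda = 0.
Primal feasibility: A x = b.

This gives the KKT block system:
  [ Q   A^T ] [ x     ]   [-c ]
  [ A    0  ] [ lambda ] = [ b ]

Solving the linear system:
  x*      = (1.75, 1)
  lambda* = (-5.25)
  f(x*)   = 2.375

x* = (1.75, 1), lambda* = (-5.25)


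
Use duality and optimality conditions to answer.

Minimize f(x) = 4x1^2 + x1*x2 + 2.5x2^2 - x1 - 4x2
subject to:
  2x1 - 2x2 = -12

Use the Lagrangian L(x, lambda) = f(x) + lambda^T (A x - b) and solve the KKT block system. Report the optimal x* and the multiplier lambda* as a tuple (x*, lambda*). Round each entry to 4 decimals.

Form the Lagrangian:
  L(x, lambda) = (1/2) x^T Q x + c^T x + lambda^T (A x - b)
Stationarity (grad_x L = 0): Q x + c + A^T lambda = 0.
Primal feasibility: A x = b.

This gives the KKT block system:
  [ Q   A^T ] [ x     ]   [-c ]
  [ A    0  ] [ lambda ] = [ b ]

Solving the linear system:
  x*      = (-2.0667, 3.9333)
  lambda* = (6.8)
  f(x*)   = 33.9667

x* = (-2.0667, 3.9333), lambda* = (6.8)


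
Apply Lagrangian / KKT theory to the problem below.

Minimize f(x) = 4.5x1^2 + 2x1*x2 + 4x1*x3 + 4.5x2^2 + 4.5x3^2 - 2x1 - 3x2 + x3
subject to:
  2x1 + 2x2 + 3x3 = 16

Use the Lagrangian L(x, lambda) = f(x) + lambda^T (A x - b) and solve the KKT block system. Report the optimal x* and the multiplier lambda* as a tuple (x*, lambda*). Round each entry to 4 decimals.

Form the Lagrangian:
  L(x, lambda) = (1/2) x^T Q x + c^T x + lambda^T (A x - b)
Stationarity (grad_x L = 0): Q x + c + A^T lambda = 0.
Primal feasibility: A x = b.

This gives the KKT block system:
  [ Q   A^T ] [ x     ]   [-c ]
  [ A    0  ] [ lambda ] = [ b ]

Solving the linear system:
  x*      = (0.6148, 2.5859, 3.1995)
  lambda* = (-10.7516)
  f(x*)   = 83.1186

x* = (0.6148, 2.5859, 3.1995), lambda* = (-10.7516)


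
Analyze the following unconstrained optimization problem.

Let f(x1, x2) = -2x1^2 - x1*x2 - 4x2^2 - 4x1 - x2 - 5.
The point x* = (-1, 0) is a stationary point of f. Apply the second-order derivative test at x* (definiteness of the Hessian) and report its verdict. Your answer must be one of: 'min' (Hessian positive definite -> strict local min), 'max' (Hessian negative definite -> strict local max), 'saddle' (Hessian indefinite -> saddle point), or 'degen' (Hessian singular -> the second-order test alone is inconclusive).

Compute the Hessian H = grad^2 f:
  H = [[-4, -1], [-1, -8]]
Verify stationarity: grad f(x*) = H x* + g = (0, 0).
Eigenvalues of H: -8.2361, -3.7639.
Both eigenvalues < 0, so H is negative definite -> x* is a strict local max.

max


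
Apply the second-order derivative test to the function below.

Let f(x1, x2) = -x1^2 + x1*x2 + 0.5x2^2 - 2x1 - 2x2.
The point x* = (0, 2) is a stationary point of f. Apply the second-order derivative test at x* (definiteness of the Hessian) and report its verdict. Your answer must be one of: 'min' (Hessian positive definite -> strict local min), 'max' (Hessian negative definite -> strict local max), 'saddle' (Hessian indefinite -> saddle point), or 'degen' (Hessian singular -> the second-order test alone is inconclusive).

Compute the Hessian H = grad^2 f:
  H = [[-2, 1], [1, 1]]
Verify stationarity: grad f(x*) = H x* + g = (0, 0).
Eigenvalues of H: -2.3028, 1.3028.
Eigenvalues have mixed signs, so H is indefinite -> x* is a saddle point.

saddle


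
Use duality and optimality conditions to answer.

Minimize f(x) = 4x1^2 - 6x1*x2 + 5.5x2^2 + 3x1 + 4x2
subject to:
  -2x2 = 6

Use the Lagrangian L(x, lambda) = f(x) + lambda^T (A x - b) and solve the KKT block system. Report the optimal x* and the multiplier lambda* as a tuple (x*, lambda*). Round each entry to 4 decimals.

Form the Lagrangian:
  L(x, lambda) = (1/2) x^T Q x + c^T x + lambda^T (A x - b)
Stationarity (grad_x L = 0): Q x + c + A^T lambda = 0.
Primal feasibility: A x = b.

This gives the KKT block system:
  [ Q   A^T ] [ x     ]   [-c ]
  [ A    0  ] [ lambda ] = [ b ]

Solving the linear system:
  x*      = (-2.625, -3)
  lambda* = (-6.625)
  f(x*)   = 9.9375

x* = (-2.625, -3), lambda* = (-6.625)


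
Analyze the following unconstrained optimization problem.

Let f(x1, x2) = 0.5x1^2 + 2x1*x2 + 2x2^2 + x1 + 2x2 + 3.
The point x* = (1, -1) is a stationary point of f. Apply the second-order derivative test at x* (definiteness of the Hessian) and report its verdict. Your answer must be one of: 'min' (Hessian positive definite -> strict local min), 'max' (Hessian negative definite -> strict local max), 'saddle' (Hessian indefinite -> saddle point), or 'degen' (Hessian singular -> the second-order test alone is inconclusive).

Compute the Hessian H = grad^2 f:
  H = [[1, 2], [2, 4]]
Verify stationarity: grad f(x*) = H x* + g = (0, 0).
Eigenvalues of H: 0, 5.
H has a zero eigenvalue (singular; positive semidefinite but not definite), so H is neither positive definite, negative definite, nor indefinite. The second-order test alone is inconclusive -> degen.
(Indeed, f is constant along the null direction of H through x*, so x* is not a strict local extremum.)

degen


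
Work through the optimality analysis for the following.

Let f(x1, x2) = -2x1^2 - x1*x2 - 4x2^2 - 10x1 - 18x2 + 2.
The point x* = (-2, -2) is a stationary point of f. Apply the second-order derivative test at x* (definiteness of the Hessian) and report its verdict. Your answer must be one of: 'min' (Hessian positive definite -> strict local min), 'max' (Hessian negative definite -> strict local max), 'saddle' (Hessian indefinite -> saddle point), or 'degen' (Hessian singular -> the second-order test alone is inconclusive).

Compute the Hessian H = grad^2 f:
  H = [[-4, -1], [-1, -8]]
Verify stationarity: grad f(x*) = H x* + g = (0, 0).
Eigenvalues of H: -8.2361, -3.7639.
Both eigenvalues < 0, so H is negative definite -> x* is a strict local max.

max


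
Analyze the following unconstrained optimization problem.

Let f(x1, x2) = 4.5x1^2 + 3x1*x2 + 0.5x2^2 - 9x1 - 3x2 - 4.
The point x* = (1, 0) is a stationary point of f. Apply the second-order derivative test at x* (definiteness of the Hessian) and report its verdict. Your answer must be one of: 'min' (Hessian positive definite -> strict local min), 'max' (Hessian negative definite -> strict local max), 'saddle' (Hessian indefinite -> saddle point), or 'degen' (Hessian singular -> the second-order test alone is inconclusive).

Compute the Hessian H = grad^2 f:
  H = [[9, 3], [3, 1]]
Verify stationarity: grad f(x*) = H x* + g = (0, 0).
Eigenvalues of H: 0, 10.
H has a zero eigenvalue (singular; positive semidefinite but not definite), so H is neither positive definite, negative definite, nor indefinite. The second-order test alone is inconclusive -> degen.
(Indeed, f is constant along the null direction of H through x*, so x* is not a strict local extremum.)

degen


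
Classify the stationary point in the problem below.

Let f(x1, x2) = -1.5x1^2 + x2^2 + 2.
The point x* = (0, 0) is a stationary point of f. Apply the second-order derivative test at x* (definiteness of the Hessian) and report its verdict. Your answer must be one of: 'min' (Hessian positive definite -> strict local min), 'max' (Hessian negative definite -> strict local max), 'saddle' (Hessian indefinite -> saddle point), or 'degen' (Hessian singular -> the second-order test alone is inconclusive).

Compute the Hessian H = grad^2 f:
  H = [[-3, 0], [0, 2]]
Verify stationarity: grad f(x*) = H x* + g = (0, 0).
Eigenvalues of H: -3, 2.
Eigenvalues have mixed signs, so H is indefinite -> x* is a saddle point.

saddle


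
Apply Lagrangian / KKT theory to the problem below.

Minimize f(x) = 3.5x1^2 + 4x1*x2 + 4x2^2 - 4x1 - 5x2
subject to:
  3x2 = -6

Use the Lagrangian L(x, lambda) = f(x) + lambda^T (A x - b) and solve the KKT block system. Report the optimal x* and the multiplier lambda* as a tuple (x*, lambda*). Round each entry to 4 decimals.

Form the Lagrangian:
  L(x, lambda) = (1/2) x^T Q x + c^T x + lambda^T (A x - b)
Stationarity (grad_x L = 0): Q x + c + A^T lambda = 0.
Primal feasibility: A x = b.

This gives the KKT block system:
  [ Q   A^T ] [ x     ]   [-c ]
  [ A    0  ] [ lambda ] = [ b ]

Solving the linear system:
  x*      = (1.7143, -2)
  lambda* = (4.7143)
  f(x*)   = 15.7143

x* = (1.7143, -2), lambda* = (4.7143)


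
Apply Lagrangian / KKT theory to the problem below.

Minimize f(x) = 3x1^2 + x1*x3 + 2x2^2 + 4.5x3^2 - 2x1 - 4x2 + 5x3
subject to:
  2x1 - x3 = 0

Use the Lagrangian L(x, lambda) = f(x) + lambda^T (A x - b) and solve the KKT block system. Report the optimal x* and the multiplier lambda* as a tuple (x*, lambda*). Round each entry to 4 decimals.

Form the Lagrangian:
  L(x, lambda) = (1/2) x^T Q x + c^T x + lambda^T (A x - b)
Stationarity (grad_x L = 0): Q x + c + A^T lambda = 0.
Primal feasibility: A x = b.

This gives the KKT block system:
  [ Q   A^T ] [ x     ]   [-c ]
  [ A    0  ] [ lambda ] = [ b ]

Solving the linear system:
  x*      = (-0.1739, 1, -0.3478)
  lambda* = (1.6957)
  f(x*)   = -2.6957

x* = (-0.1739, 1, -0.3478), lambda* = (1.6957)


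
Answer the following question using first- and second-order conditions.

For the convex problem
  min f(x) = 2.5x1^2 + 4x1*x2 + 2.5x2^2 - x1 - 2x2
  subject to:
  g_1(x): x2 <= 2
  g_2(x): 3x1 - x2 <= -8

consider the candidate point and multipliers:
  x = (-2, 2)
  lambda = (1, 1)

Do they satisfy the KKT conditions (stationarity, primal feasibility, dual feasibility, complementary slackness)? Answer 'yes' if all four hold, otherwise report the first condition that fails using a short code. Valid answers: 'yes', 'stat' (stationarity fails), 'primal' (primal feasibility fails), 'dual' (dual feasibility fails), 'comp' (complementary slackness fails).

Gradient of f: grad f(x) = Q x + c = (-3, 0)
Constraint values g_i(x) = a_i^T x - b_i:
  g_1((-2, 2)) = 0
  g_2((-2, 2)) = 0
Stationarity residual: grad f(x) + sum_i lambda_i a_i = (0, 0)
  -> stationarity OK
Primal feasibility (all g_i <= 0): OK
Dual feasibility (all lambda_i >= 0): OK
Complementary slackness (lambda_i * g_i(x) = 0 for all i): OK

Verdict: yes, KKT holds.

yes


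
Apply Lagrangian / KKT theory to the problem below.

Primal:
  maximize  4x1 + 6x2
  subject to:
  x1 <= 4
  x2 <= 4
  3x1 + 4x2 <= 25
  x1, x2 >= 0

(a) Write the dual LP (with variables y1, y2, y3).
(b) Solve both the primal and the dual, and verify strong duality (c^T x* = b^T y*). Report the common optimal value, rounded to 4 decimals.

The standard primal-dual pair for 'max c^T x s.t. A x <= b, x >= 0' is:
  Dual:  min b^T y  s.t.  A^T y >= c,  y >= 0.

So the dual LP is:
  minimize  4y1 + 4y2 + 25y3
  subject to:
    y1 + 3y3 >= 4
    y2 + 4y3 >= 6
    y1, y2, y3 >= 0

Solving the primal: x* = (3, 4).
  primal value c^T x* = 36.
Solving the dual: y* = (0, 0.6667, 1.3333).
  dual value b^T y* = 36.
Strong duality: c^T x* = b^T y*. Confirmed.

36


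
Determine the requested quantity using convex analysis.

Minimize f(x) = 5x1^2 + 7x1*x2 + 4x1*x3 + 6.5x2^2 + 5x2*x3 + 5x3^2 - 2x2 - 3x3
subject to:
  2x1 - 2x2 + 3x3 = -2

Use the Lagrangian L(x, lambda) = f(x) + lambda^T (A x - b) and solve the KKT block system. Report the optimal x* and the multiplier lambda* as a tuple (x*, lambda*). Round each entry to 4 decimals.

Form the Lagrangian:
  L(x, lambda) = (1/2) x^T Q x + c^T x + lambda^T (A x - b)
Stationarity (grad_x L = 0): Q x + c + A^T lambda = 0.
Primal feasibility: A x = b.

This gives the KKT block system:
  [ Q   A^T ] [ x     ]   [-c ]
  [ A    0  ] [ lambda ] = [ b ]

Solving the linear system:
  x*      = (-0.5244, 0.5296, 0.036)
  lambda* = (0.6967)
  f(x*)   = 0.1131

x* = (-0.5244, 0.5296, 0.036), lambda* = (0.6967)


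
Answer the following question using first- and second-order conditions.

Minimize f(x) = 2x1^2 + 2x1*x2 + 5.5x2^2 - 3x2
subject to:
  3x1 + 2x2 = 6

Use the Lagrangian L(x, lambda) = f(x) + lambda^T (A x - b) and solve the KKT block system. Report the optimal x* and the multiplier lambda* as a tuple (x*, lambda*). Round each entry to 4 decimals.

Form the Lagrangian:
  L(x, lambda) = (1/2) x^T Q x + c^T x + lambda^T (A x - b)
Stationarity (grad_x L = 0): Q x + c + A^T lambda = 0.
Primal feasibility: A x = b.

This gives the KKT block system:
  [ Q   A^T ] [ x     ]   [-c ]
  [ A    0  ] [ lambda ] = [ b ]

Solving the linear system:
  x*      = (1.7143, 0.4286)
  lambda* = (-2.5714)
  f(x*)   = 7.0714

x* = (1.7143, 0.4286), lambda* = (-2.5714)


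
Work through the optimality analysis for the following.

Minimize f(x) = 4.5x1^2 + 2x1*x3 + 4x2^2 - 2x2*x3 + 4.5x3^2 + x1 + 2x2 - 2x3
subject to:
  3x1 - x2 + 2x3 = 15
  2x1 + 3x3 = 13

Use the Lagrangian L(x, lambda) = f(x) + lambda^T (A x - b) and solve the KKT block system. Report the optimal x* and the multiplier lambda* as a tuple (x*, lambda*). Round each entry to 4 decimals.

Form the Lagrangian:
  L(x, lambda) = (1/2) x^T Q x + c^T x + lambda^T (A x - b)
Stationarity (grad_x L = 0): Q x + c + A^T lambda = 0.
Primal feasibility: A x = b.

This gives the KKT block system:
  [ Q   A^T ] [ x     ]   [-c ]
  [ A    0  ] [ lambda ] = [ b ]

Solving the linear system:
  x*      = (3.2162, -0.973, 2.1892)
  lambda* = (-10.1622, -1.9189)
  f(x*)   = 87.1351

x* = (3.2162, -0.973, 2.1892), lambda* = (-10.1622, -1.9189)


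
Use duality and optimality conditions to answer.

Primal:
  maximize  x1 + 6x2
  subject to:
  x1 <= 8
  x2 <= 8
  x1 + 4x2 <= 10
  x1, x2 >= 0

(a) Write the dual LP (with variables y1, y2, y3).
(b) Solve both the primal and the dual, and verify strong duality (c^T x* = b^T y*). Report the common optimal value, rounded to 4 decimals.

The standard primal-dual pair for 'max c^T x s.t. A x <= b, x >= 0' is:
  Dual:  min b^T y  s.t.  A^T y >= c,  y >= 0.

So the dual LP is:
  minimize  8y1 + 8y2 + 10y3
  subject to:
    y1 + y3 >= 1
    y2 + 4y3 >= 6
    y1, y2, y3 >= 0

Solving the primal: x* = (0, 2.5).
  primal value c^T x* = 15.
Solving the dual: y* = (0, 0, 1.5).
  dual value b^T y* = 15.
Strong duality: c^T x* = b^T y*. Confirmed.

15


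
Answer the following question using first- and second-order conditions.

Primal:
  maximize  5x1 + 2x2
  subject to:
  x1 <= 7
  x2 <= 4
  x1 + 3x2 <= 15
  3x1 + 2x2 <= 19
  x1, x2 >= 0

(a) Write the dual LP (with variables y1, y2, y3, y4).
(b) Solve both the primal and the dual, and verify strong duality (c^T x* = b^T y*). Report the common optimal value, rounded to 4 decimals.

The standard primal-dual pair for 'max c^T x s.t. A x <= b, x >= 0' is:
  Dual:  min b^T y  s.t.  A^T y >= c,  y >= 0.

So the dual LP is:
  minimize  7y1 + 4y2 + 15y3 + 19y4
  subject to:
    y1 + y3 + 3y4 >= 5
    y2 + 3y3 + 2y4 >= 2
    y1, y2, y3, y4 >= 0

Solving the primal: x* = (6.3333, 0).
  primal value c^T x* = 31.6667.
Solving the dual: y* = (0, 0, 0, 1.6667).
  dual value b^T y* = 31.6667.
Strong duality: c^T x* = b^T y*. Confirmed.

31.6667
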